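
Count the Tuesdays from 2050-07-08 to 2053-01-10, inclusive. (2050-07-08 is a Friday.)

2050-07-08 is a Friday; the first Tuesday on or after it is 2050-07-12 (4 days later).
From 2050-07-12 to 2053-01-10: 172 + 365 + 366 + 10 = 913 days (rest of 2050, 2051, 2052, to 2053-01-10 in 2053).
913 ÷ 7 = 130 full weeks with remainder 3, so 130 more Tuesdays after the first → 131.

131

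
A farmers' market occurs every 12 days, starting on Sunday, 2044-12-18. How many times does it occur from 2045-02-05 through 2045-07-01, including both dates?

12

Occurrences land 12·i days after 2044-12-18 for i = 0, 1, 2, …
2045-02-05 is 49 days after the start; 49 ÷ 12 = 4 remainder 1; since the remainder is 1, round up to i = 5. First occurrence in the window: #6 on 2045-02-16 (5×12 = 60 days in).
2045-07-01 is 195 days after the start; 195 ÷ 12 = 16 remainder 3. Last occurrence in the window: #17 on 2045-06-28.
Occurrences #6 through #17: 12 in total.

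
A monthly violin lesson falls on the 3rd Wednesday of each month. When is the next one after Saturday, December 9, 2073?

December 20, 2073

December 2073 starts on a Friday; its first Wednesday is the 6th, so the 3rd Wednesday is the 20th — December 20, 2073.
December 20, 2073 is after December 9, 2073, so that is the next one.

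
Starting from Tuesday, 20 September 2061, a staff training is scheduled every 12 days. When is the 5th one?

The 5th occurrence is 4 intervals after the first: 4 × 12 = 48 days after 20 September 2061.
September has 30 days — 10 days to the end of September leaves 38.
October has 31 days (7 left).
7 days into November → 7 November 2061.

7 November 2061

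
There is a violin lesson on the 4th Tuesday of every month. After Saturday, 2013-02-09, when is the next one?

February 2013 starts on a Friday; its first Tuesday is the 5th, so the 4th Tuesday is the 26th — 2013-02-26.
2013-02-26 is after 2013-02-09, so that is the next one.

2013-02-26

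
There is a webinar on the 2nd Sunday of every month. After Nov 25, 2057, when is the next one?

Dec 9, 2057

Nov 2057 starts on a Thursday; its first Sunday is the 4th, so the 2nd Sunday is the 11th — Nov 11, 2057.
That is not after Nov 25, 2057, so look at Dec 2057.
Dec 2057 starts on a Saturday; its first Sunday is the 2nd, so the 2nd Sunday is the 9th — Dec 9, 2057.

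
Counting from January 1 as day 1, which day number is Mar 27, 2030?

86

Days in months before Mar: 31 + 28 = 59.
Plus 27 days into Mar → day 86.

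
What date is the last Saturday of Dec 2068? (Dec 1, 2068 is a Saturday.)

Dec 29, 2068

Dec 2068 begins on a Saturday, so the first Saturday is Dec 1.
Dec 2068 has 31 days. Adding weeks: 1, 8, 15, 22, 29 — the last one ≤ 31 is the 29th.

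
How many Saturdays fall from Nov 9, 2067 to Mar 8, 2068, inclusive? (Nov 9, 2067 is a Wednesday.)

17

Nov 9, 2067 is a Wednesday; the first Saturday on or after it is Nov 12, 2067 (3 days later).
From Nov 12, 2067 to Mar 8, 2068: 18 + 31 + 31 + 29 + 8 = 117 days (rest of Nov, Dec, Jan, Feb, Mar).
117 ÷ 7 = 16 full weeks with remainder 5, so 16 more Saturdays after the first → 17.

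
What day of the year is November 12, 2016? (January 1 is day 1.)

317

Days in months before November: 31 + 29 + 31 + 30 + 31 + 30 + 31 + 31 + 30 + 31 = 305.
Plus 12 days into November → day 317.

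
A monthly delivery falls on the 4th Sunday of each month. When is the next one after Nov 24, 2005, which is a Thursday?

Nov 27, 2005

Nov 2005 starts on a Tuesday; its first Sunday is the 6th, so the 4th Sunday is the 27th — Nov 27, 2005.
Nov 27, 2005 is after Nov 24, 2005, so that is the next one.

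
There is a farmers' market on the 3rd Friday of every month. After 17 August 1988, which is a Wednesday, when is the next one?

August 1988 starts on a Monday; its first Friday is the 5th, so the 3rd Friday is the 19th — 19 August 1988.
19 August 1988 is after 17 August 1988, so that is the next one.

19 August 1988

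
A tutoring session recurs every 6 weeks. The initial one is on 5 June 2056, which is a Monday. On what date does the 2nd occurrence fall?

The 2nd occurrence is 1 interval after the first: 1 × 42 = 42 days after 5 June 2056.
June has 30 days — 25 days to the end of June leaves 17.
17 days into July → 17 July 2056.

17 July 2056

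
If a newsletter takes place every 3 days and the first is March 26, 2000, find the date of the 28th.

The 28th occurrence is 27 intervals after the first: 27 × 3 = 81 days after March 26, 2000.
March has 31 days — 5 days to the end of March leaves 76.
April has 30 days (46 left).
May has 31 days (15 left).
15 days into June → June 15, 2000.

June 15, 2000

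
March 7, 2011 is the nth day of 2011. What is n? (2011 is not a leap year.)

66

Days in months before March: 31 + 28 = 59.
Plus 7 days into March → day 66.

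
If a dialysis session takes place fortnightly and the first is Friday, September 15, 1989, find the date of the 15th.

The 15th occurrence is 14 intervals after the first: 14 × 14 = 196 days after September 15, 1989.
September has 30 days — 15 days to the end of September leaves 181.
October has 31 days (150 left).
November has 30 days (120 left).
December has 31 days (89 left).
January has 31 days (58 left).
February has 28 days (30 left).
30 days into March → March 30, 1990.

March 30, 1990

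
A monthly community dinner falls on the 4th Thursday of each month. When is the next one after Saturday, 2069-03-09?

2069-03-28

March 2069 starts on a Friday; its first Thursday is the 7th, so the 4th Thursday is the 28th — 2069-03-28.
2069-03-28 is after 2069-03-09, so that is the next one.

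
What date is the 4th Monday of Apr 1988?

The first Monday of Apr 1988 is Apr 4.
The 4th Monday is 3 weeks later: 4 + 21 = 25.

Apr 25, 1988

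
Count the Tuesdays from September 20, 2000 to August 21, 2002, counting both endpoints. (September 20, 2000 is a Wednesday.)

100

September 20, 2000 is a Wednesday; the first Tuesday on or after it is September 26, 2000 (6 days later).
From September 26, 2000 to August 21, 2002: 96 + 365 + 233 = 694 days (rest of 2000, 2001, to August 21, 2002 in 2002).
694 ÷ 7 = 99 full weeks with remainder 1, so 99 more Tuesdays after the first → 100.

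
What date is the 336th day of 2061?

January has 31 days (336 − 31 = 305 remain).
February has 28 days (305 − 28 = 277 remain).
March has 31 days (277 − 31 = 246 remain).
April has 30 days (246 − 30 = 216 remain).
May has 31 days (216 − 31 = 185 remain).
June has 30 days (185 − 30 = 155 remain).
July has 31 days (155 − 31 = 124 remain).
August has 31 days (124 − 31 = 93 remain).
September has 30 days (93 − 30 = 63 remain).
October has 31 days (63 − 31 = 32 remain).
November has 30 days (32 − 30 = 2 remain).
2 into December → December 2.

2 December 2061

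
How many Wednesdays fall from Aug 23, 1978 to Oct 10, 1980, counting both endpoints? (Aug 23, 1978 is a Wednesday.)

112

Aug 23, 1978 is a Wednesday; the first Wednesday on or after it is Aug 23, 1978.
From Aug 23, 1978 to Oct 10, 1980: 130 + 365 + 284 = 779 days (rest of 1978, 1979, to Oct 10, 1980 in 1980).
779 ÷ 7 = 111 full weeks with remainder 2, so 111 more Wednesdays after the first → 112.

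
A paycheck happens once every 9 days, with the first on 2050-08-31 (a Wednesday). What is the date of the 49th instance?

2051-11-06

The 49th occurrence is 48 intervals after the first: 48 × 9 = 432 days after 2050-08-31.
August has 31 days — 0 days to the end of August leaves 432.
From end of August to end of 2050 is 122 days (310 left).
January has 31 days (279 left).
February has 28 days (251 left).
March has 31 days (220 left).
April has 30 days (190 left).
May has 31 days (159 left).
June has 30 days (129 left).
July has 31 days (98 left).
August has 31 days (67 left).
September has 30 days (37 left).
October has 31 days (6 left).
6 days into November → 2051-11-06.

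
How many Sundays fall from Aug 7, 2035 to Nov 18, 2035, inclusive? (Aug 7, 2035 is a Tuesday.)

Aug 7, 2035 is a Tuesday; the first Sunday on or after it is Aug 12, 2035 (5 days later).
From Aug 12, 2035 to Nov 18, 2035: 19 + 30 + 31 + 18 = 98 days (rest of Aug, Sep, Oct, Nov).
98 ÷ 7 = 14 full weeks with remainder 0, so 14 more Sundays after the first → 15.

15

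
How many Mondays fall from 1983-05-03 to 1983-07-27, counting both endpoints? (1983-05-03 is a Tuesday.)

12

1983-05-03 is a Tuesday; the first Monday on or after it is 1983-05-09 (6 days later).
From 1983-05-09 to 1983-07-27: 22 + 30 + 27 = 79 days (rest of May, June, July).
79 ÷ 7 = 11 full weeks with remainder 2, so 11 more Mondays after the first → 12.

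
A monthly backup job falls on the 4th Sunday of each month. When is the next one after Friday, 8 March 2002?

March 2002 starts on a Friday; its first Sunday is the 3rd, so the 4th Sunday is the 24th — 24 March 2002.
24 March 2002 is after 8 March 2002, so that is the next one.

24 March 2002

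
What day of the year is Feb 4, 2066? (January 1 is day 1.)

35

Days in months before Feb: 31 = 31.
Plus 4 days into Feb → day 35.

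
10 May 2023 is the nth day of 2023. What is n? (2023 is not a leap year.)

Days in months before May: 31 + 28 + 31 + 30 = 120.
Plus 10 days into May → day 130.

130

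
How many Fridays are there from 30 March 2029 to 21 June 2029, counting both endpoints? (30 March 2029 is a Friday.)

12

30 March 2029 is a Friday; the first Friday on or after it is 30 March 2029.
From 30 March 2029 to 21 June 2029: 1 + 30 + 31 + 21 = 83 days (rest of March, April, May, June).
83 ÷ 7 = 11 full weeks with remainder 6, so 11 more Fridays after the first → 12.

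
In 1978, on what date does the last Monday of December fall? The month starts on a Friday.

1978-12-25

December 1978 begins on a Friday, so the first Monday is December 4 (3 days later).
December 1978 has 31 days. Adding weeks: 4, 11, 18, 25 — the last one ≤ 31 is the 25th.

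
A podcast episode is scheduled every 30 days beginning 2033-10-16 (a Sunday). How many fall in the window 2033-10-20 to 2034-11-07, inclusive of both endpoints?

Occurrences land 30·i days after 2033-10-16 for i = 0, 1, 2, …
2033-10-20 is 4 days after the start; 4 ÷ 30 = 0 remainder 4; since the remainder is 4, round up to i = 1. First occurrence in the window: #2 on 2033-11-15 (1×30 = 30 days in).
2034-11-07 is 387 days after the start; 387 ÷ 30 = 12 remainder 27. Last occurrence in the window: #13 on 2034-10-11.
Occurrences #2 through #13: 12 in total.

12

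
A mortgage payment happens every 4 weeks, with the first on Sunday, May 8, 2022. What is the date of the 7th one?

October 23, 2022

The 7th occurrence is 6 intervals after the first: 6 × 28 = 168 days after May 8, 2022.
May has 31 days — 23 days to the end of May leaves 145.
June has 30 days (115 left).
July has 31 days (84 left).
August has 31 days (53 left).
September has 30 days (23 left).
23 days into October → October 23, 2022.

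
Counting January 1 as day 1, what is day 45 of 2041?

January has 31 days (45 − 31 = 14 remain).
14 into February → February 14.

2041-02-14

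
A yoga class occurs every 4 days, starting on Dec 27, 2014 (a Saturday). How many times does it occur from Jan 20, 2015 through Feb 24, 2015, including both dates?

Occurrences land 4·i days after Dec 27, 2014 for i = 0, 1, 2, …
Jan 20, 2015 is 24 days after the start; 24 ÷ 4 = 6 remainder 0. First occurrence in the window: #7 on Jan 20, 2015 (6×4 = 24 days in).
Feb 24, 2015 is 59 days after the start; 59 ÷ 4 = 14 remainder 3. Last occurrence in the window: #15 on Feb 21, 2015.
Occurrences #7 through #15: 9 in total.

9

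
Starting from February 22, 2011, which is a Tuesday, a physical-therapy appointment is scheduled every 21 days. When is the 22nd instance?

May 8, 2012

The 22nd occurrence is 21 intervals after the first: 21 × 21 = 441 days after February 22, 2011.
February has 28 days — 6 days to the end of February leaves 435.
From end of February to end of 2011 is 306 days (129 left).
January has 31 days (98 left).
February has 29 days (69 left).
March has 31 days (38 left).
April has 30 days (8 left).
8 days into May → May 8, 2012.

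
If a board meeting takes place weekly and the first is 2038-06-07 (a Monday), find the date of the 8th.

The 8th occurrence is 7 intervals after the first: 7 × 7 = 49 days after 2038-06-07.
June has 30 days — 23 days to the end of June leaves 26.
26 days into July → 2038-07-26.

2038-07-26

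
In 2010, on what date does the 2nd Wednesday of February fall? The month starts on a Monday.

February 2010 begins on a Monday, so the first Wednesday is February 3 (2 days later).
The 2nd Wednesday is 1 weeks later: 3 + 7 = 10.

10 February 2010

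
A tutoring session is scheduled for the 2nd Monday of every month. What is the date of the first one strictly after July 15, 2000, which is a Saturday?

August 14, 2000

July 2000 starts on a Saturday; its first Monday is the 3rd, so the 2nd Monday is the 10th — July 10, 2000.
That is not after July 15, 2000, so look at August 2000.
August 2000 starts on a Tuesday; its first Monday is the 7th, so the 2nd Monday is the 14th — August 14, 2000.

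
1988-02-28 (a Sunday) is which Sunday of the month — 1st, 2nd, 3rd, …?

4th

Day 28 falls in week ⌈28/7⌉ of the month.
Days 1–7 hold the 1st Sunday, 8–14 the 2nd, 15–21 the 3rd, 22–28 the 4th, 29–31 the 5th.
28 is in the range for the 4th.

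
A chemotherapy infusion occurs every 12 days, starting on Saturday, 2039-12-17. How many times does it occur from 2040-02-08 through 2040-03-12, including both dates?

3

Occurrences land 12·i days after 2039-12-17 for i = 0, 1, 2, …
2040-02-08 is 53 days after the start; 53 ÷ 12 = 4 remainder 5; since the remainder is 5, round up to i = 5. First occurrence in the window: #6 on 2040-02-15 (5×12 = 60 days in).
2040-03-12 is 86 days after the start; 86 ÷ 12 = 7 remainder 2. Last occurrence in the window: #8 on 2040-03-10.
Occurrences #6 through #8: 3 in total.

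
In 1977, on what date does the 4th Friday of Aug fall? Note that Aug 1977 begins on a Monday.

Aug 1977 begins on a Monday, so the first Friday is Aug 5 (4 days later).
The 4th Friday is 3 weeks later: 5 + 21 = 26.

Aug 26, 1977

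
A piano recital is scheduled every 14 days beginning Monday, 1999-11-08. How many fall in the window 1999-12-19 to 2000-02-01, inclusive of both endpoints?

4

Occurrences land 14·i days after 1999-11-08 for i = 0, 1, 2, …
1999-12-19 is 41 days after the start; 41 ÷ 14 = 2 remainder 13; since the remainder is 13, round up to i = 3. First occurrence in the window: #4 on 1999-12-20 (3×14 = 42 days in).
2000-02-01 is 85 days after the start; 85 ÷ 14 = 6 remainder 1. Last occurrence in the window: #7 on 2000-01-31.
Occurrences #4 through #7: 4 in total.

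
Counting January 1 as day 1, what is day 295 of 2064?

2064-10-21

January has 31 days (295 − 31 = 264 remain).
February has 29 days (264 − 29 = 235 remain).
March has 31 days (235 − 31 = 204 remain).
April has 30 days (204 − 30 = 174 remain).
May has 31 days (174 − 31 = 143 remain).
June has 30 days (143 − 30 = 113 remain).
July has 31 days (113 − 31 = 82 remain).
August has 31 days (82 − 31 = 51 remain).
September has 30 days (51 − 30 = 21 remain).
21 into October → October 21.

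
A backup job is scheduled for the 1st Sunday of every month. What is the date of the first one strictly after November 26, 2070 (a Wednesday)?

November 2070 starts on a Saturday, so its 1st Sunday is November 2, 2070 (1 day in).
That is not after November 26, 2070, so look at December 2070.
December 2070 starts on a Monday, so its 1st Sunday is December 7, 2070 (6 days in).

December 7, 2070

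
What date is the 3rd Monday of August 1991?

August 1991 begins on a Thursday, so the first Monday is August 5 (4 days later).
The 3rd Monday is 2 weeks later: 5 + 14 = 19.

19 August 1991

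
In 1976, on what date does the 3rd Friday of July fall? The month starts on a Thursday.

July 1976 begins on a Thursday, so the first Friday is July 2 (1 day later).
The 3rd Friday is 2 weeks later: 2 + 14 = 16.

1976-07-16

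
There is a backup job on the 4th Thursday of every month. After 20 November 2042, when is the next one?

November 2042 starts on a Saturday; its first Thursday is the 6th, so the 4th Thursday is the 27th — 27 November 2042.
27 November 2042 is after 20 November 2042, so that is the next one.

27 November 2042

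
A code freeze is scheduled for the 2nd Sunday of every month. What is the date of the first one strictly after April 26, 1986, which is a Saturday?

May 11, 1986

April 1986 starts on a Tuesday; its first Sunday is the 6th, so the 2nd Sunday is the 13th — April 13, 1986.
That is not after April 26, 1986, so look at May 1986.
May 1986 starts on a Thursday; its first Sunday is the 4th, so the 2nd Sunday is the 11th — May 11, 1986.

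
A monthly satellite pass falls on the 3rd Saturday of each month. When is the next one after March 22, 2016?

April 16, 2016

March 2016 starts on a Tuesday; its first Saturday is the 5th, so the 3rd Saturday is the 19th — March 19, 2016.
That is not after March 22, 2016, so look at April 2016.
April 2016 starts on a Friday; its first Saturday is the 2nd, so the 3rd Saturday is the 16th — April 16, 2016.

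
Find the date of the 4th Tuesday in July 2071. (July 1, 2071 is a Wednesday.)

28 July 2071

July 2071 begins on a Wednesday, so the first Tuesday is July 7 (6 days later).
The 4th Tuesday is 3 weeks later: 7 + 21 = 28.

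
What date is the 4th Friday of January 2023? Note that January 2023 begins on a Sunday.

January 2023 begins on a Sunday, so the first Friday is January 6 (5 days later).
The 4th Friday is 3 weeks later: 6 + 21 = 27.

2023-01-27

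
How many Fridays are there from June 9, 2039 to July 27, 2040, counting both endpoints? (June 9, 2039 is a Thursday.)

June 9, 2039 is a Thursday; the first Friday on or after it is June 10, 2039 (1 day later).
From June 10, 2039 to July 27, 2040: 204 + 209 = 413 days (rest of 2039, to July 27, 2040 in 2040).
413 ÷ 7 = 59 full weeks with remainder 0, so 59 more Fridays after the first → 60.

60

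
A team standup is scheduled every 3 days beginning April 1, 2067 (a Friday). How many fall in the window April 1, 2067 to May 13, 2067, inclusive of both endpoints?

Occurrences land 3·i days after April 1, 2067 for i = 0, 1, 2, …
The window opens on the start date, so the first occurrence inside is #1 on April 1, 2067.
May 13, 2067 is 42 days after the start; 42 ÷ 3 = 14 remainder 0. Last occurrence in the window: #15 on May 13, 2067.
Occurrences #1 through #15: 15 in total.

15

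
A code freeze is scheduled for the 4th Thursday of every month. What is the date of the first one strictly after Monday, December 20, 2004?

December 23, 2004

December 2004 starts on a Wednesday; its first Thursday is the 2nd, so the 4th Thursday is the 23rd — December 23, 2004.
December 23, 2004 is after December 20, 2004, so that is the next one.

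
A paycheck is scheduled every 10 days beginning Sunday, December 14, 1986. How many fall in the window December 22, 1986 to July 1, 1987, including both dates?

Occurrences land 10·i days after December 14, 1986 for i = 0, 1, 2, …
December 22, 1986 is 8 days after the start; 8 ÷ 10 = 0 remainder 8; since the remainder is 8, round up to i = 1. First occurrence in the window: #2 on December 24, 1986 (1×10 = 10 days in).
July 1, 1987 is 199 days after the start; 199 ÷ 10 = 19 remainder 9. Last occurrence in the window: #20 on June 22, 1987.
Occurrences #2 through #20: 19 in total.

19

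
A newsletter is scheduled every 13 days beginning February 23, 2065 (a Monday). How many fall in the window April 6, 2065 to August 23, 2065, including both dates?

Occurrences land 13·i days after February 23, 2065 for i = 0, 1, 2, …
April 6, 2065 is 42 days after the start; 42 ÷ 13 = 3 remainder 3; since the remainder is 3, round up to i = 4. First occurrence in the window: #5 on April 16, 2065 (4×13 = 52 days in).
August 23, 2065 is 181 days after the start; 181 ÷ 13 = 13 remainder 12. Last occurrence in the window: #14 on August 11, 2065.
Occurrences #5 through #14: 10 in total.

10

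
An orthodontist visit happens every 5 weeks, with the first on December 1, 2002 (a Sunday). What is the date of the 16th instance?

May 9, 2004

The 16th occurrence is 15 intervals after the first: 15 × 35 = 525 days after December 1, 2002.
December has 31 days — 30 days to the end of December leaves 495.
2003 has 365 days (130 left).
January has 31 days (99 left).
February has 29 days (70 left).
March has 31 days (39 left).
April has 30 days (9 left).
9 days into May → May 9, 2004.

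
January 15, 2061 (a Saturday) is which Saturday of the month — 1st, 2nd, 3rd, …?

3rd

Day 15 falls in week ⌈15/7⌉ of the month.
Days 1–7 hold the 1st Saturday, 8–14 the 2nd, 15–21 the 3rd, 22–28 the 4th, 29–31 the 5th.
15 is in the range for the 3rd.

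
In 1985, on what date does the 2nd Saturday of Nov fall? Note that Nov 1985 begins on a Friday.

Nov 9, 1985

Nov 1985 begins on a Friday, so the first Saturday is Nov 2 (1 day later).
The 2nd Saturday is 1 weeks later: 2 + 7 = 9.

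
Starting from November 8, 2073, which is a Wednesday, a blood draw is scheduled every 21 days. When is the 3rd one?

December 20, 2073

The 3rd occurrence is 2 intervals after the first: 2 × 21 = 42 days after November 8, 2073.
November has 30 days — 22 days to the end of November leaves 20.
20 days into December → December 20, 2073.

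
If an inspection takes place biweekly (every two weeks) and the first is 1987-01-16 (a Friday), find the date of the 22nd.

The 22nd occurrence is 21 intervals after the first: 21 × 14 = 294 days after 1987-01-16.
January has 31 days — 15 days to the end of January leaves 279.
February has 28 days (251 left).
March has 31 days (220 left).
April has 30 days (190 left).
May has 31 days (159 left).
June has 30 days (129 left).
July has 31 days (98 left).
August has 31 days (67 left).
September has 30 days (37 left).
October has 31 days (6 left).
6 days into November → 1987-11-06.

1987-11-06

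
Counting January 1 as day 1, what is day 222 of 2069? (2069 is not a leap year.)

January has 31 days (222 − 31 = 191 remain).
February has 28 days (191 − 28 = 163 remain).
March has 31 days (163 − 31 = 132 remain).
April has 30 days (132 − 30 = 102 remain).
May has 31 days (102 − 31 = 71 remain).
June has 30 days (71 − 30 = 41 remain).
July has 31 days (41 − 31 = 10 remain).
10 into August → August 10.

August 10, 2069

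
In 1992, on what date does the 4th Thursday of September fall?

September 1992 begins on a Tuesday, so the first Thursday is September 3 (2 days later).
The 4th Thursday is 3 weeks later: 3 + 21 = 24.

September 24, 1992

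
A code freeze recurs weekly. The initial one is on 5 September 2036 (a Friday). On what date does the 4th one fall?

The 4th occurrence is 3 intervals after the first: 3 × 7 = 21 days after 5 September 2036.
21 days later is 26 September 2036.

26 September 2036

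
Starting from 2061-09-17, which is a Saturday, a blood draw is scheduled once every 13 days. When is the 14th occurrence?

The 14th occurrence is 13 intervals after the first: 13 × 13 = 169 days after 2061-09-17.
September has 30 days — 13 days to the end of September leaves 156.
October has 31 days (125 left).
November has 30 days (95 left).
December has 31 days (64 left).
January has 31 days (33 left).
February has 28 days (5 left).
5 days into March → 2062-03-05.

2062-03-05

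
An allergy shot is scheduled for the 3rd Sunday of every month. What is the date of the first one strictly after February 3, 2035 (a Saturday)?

February 2035 starts on a Thursday; its first Sunday is the 4th, so the 3rd Sunday is the 18th — February 18, 2035.
February 18, 2035 is after February 3, 2035, so that is the next one.

February 18, 2035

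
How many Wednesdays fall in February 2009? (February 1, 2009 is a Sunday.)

February 1, 2009 is a Sunday; the first Wednesday on or after it is February 4, 2009 (3 days later).
From February 4, 2009 to February 28, 2009 is 28 − 4 = 24 days.
24 ÷ 7 = 3 full weeks with remainder 3, so 3 more Wednesdays after the first → 4.

4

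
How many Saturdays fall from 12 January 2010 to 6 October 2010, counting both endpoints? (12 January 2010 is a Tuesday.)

38

12 January 2010 is a Tuesday; the first Saturday on or after it is 16 January 2010 (4 days later).
From 16 January 2010 to 6 October 2010: 15 + 28 + 31 + 30 + 31 + 30 + 31 + 31 + 30 + 6 = 263 days (rest of January, February, March, April, May, June, July, August, September, October).
263 ÷ 7 = 37 full weeks with remainder 4, so 37 more Saturdays after the first → 38.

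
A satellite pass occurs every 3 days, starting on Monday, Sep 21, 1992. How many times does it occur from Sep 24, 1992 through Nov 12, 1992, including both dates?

17

Occurrences land 3·i days after Sep 21, 1992 for i = 0, 1, 2, …
Sep 24, 1992 is 3 days after the start; 3 ÷ 3 = 1 remainder 0. First occurrence in the window: #2 on Sep 24, 1992 (1×3 = 3 days in).
Nov 12, 1992 is 52 days after the start; 52 ÷ 3 = 17 remainder 1. Last occurrence in the window: #18 on Nov 11, 1992.
Occurrences #2 through #18: 17 in total.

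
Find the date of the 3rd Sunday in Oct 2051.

Oct 15, 2051

Oct 2051 begins on a Sunday, so the first Sunday is Oct 1.
The 3rd Sunday is 2 weeks later: 1 + 14 = 15.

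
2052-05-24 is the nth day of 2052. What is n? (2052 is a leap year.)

145

Days in months before May: 31 + 29 + 31 + 30 = 121.
Plus 24 days into May → day 145.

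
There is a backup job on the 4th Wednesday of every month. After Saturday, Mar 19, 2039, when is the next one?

Mar 23, 2039

Mar 2039 starts on a Tuesday; its first Wednesday is the 2nd, so the 4th Wednesday is the 23rd — Mar 23, 2039.
Mar 23, 2039 is after Mar 19, 2039, so that is the next one.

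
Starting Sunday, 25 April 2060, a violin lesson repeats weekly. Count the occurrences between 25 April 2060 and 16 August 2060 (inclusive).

Occurrences land 7·i days after 25 April 2060 for i = 0, 1, 2, …
The window opens on the start date, so the first occurrence inside is #1 on 25 April 2060.
16 August 2060 is 113 days after the start; 113 ÷ 7 = 16 remainder 1. Last occurrence in the window: #17 on 15 August 2060.
Occurrences #1 through #17: 17 in total.

17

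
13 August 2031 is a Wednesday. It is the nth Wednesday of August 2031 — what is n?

2nd

Day 13 falls in week ⌈13/7⌉ of the month.
Days 1–7 hold the 1st Wednesday, 8–14 the 2nd, 15–21 the 3rd, 22–28 the 4th, 29–31 the 5th.
13 is in the range for the 2nd.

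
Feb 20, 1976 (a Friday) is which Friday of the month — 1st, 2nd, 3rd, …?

Day 20 falls in week ⌈20/7⌉ of the month.
Days 1–7 hold the 1st Friday, 8–14 the 2nd, 15–21 the 3rd, 22–28 the 4th, 29–31 the 5th.
20 is in the range for the 3rd.

3rd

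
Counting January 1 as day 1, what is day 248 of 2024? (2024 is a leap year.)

Sep 4, 2024

Jan has 31 days (248 − 31 = 217 remain).
Feb has 29 days (217 − 29 = 188 remain).
Mar has 31 days (188 − 31 = 157 remain).
Apr has 30 days (157 − 30 = 127 remain).
May has 31 days (127 − 31 = 96 remain).
Jun has 30 days (96 − 30 = 66 remain).
Jul has 31 days (66 − 31 = 35 remain).
Aug has 31 days (35 − 31 = 4 remain).
4 into Sep → Sep 4.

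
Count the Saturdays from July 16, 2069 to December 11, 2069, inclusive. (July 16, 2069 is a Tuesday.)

21

July 16, 2069 is a Tuesday; the first Saturday on or after it is July 20, 2069 (4 days later).
From July 20, 2069 to December 11, 2069: 11 + 31 + 30 + 31 + 30 + 11 = 144 days (rest of July, August, September, October, November, December).
144 ÷ 7 = 20 full weeks with remainder 4, so 20 more Saturdays after the first → 21.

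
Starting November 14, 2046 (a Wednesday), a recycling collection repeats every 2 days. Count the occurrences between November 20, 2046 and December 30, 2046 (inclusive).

Occurrences land 2·i days after November 14, 2046 for i = 0, 1, 2, …
November 20, 2046 is 6 days after the start; 6 ÷ 2 = 3 remainder 0. First occurrence in the window: #4 on November 20, 2046 (3×2 = 6 days in).
December 30, 2046 is 46 days after the start; 46 ÷ 2 = 23 remainder 0. Last occurrence in the window: #24 on December 30, 2046.
Occurrences #4 through #24: 21 in total.

21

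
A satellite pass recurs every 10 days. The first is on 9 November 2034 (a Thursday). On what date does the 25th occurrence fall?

7 July 2035

The 25th occurrence is 24 intervals after the first: 24 × 10 = 240 days after 9 November 2034.
November has 30 days — 21 days to the end of November leaves 219.
December has 31 days (188 left).
January has 31 days (157 left).
February has 28 days (129 left).
March has 31 days (98 left).
April has 30 days (68 left).
May has 31 days (37 left).
June has 30 days (7 left).
7 days into July → 7 July 2035.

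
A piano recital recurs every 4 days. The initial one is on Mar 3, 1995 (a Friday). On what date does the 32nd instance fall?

The 32nd occurrence is 31 intervals after the first: 31 × 4 = 124 days after Mar 3, 1995.
Mar has 31 days — 28 days to the end of Mar leaves 96.
Apr has 30 days (66 left).
May has 31 days (35 left).
Jun has 30 days (5 left).
5 days into Jul → Jul 5, 1995.

Jul 5, 1995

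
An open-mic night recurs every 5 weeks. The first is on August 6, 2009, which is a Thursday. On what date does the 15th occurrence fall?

The 15th occurrence is 14 intervals after the first: 14 × 35 = 490 days after August 6, 2009.
August has 31 days — 25 days to the end of August leaves 465.
From end of August to end of 2009 is 122 days (343 left).
January has 31 days (312 left).
February has 28 days (284 left).
March has 31 days (253 left).
April has 30 days (223 left).
May has 31 days (192 left).
June has 30 days (162 left).
July has 31 days (131 left).
August has 31 days (100 left).
September has 30 days (70 left).
October has 31 days (39 left).
November has 30 days (9 left).
9 days into December → December 9, 2010.

December 9, 2010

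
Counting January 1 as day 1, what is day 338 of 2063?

January has 31 days (338 − 31 = 307 remain).
February has 28 days (307 − 28 = 279 remain).
March has 31 days (279 − 31 = 248 remain).
April has 30 days (248 − 30 = 218 remain).
May has 31 days (218 − 31 = 187 remain).
June has 30 days (187 − 30 = 157 remain).
July has 31 days (157 − 31 = 126 remain).
August has 31 days (126 − 31 = 95 remain).
September has 30 days (95 − 30 = 65 remain).
October has 31 days (65 − 31 = 34 remain).
November has 30 days (34 − 30 = 4 remain).
4 into December → December 4.

2063-12-04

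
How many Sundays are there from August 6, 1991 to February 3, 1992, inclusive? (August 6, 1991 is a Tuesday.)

August 6, 1991 is a Tuesday; the first Sunday on or after it is August 11, 1991 (5 days later).
From August 11, 1991 to February 3, 1992: 20 + 30 + 31 + 30 + 31 + 31 + 3 = 176 days (rest of August, September, October, November, December, January, February).
176 ÷ 7 = 25 full weeks with remainder 1, so 25 more Sundays after the first → 26.

26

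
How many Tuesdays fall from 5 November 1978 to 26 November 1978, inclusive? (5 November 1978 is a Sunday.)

3

5 November 1978 is a Sunday; the first Tuesday on or after it is 7 November 1978 (2 days later).
From 7 November 1978 to 26 November 1978 is 26 − 7 = 19 days.
19 ÷ 7 = 2 full weeks with remainder 5, so 2 more Tuesdays after the first → 3.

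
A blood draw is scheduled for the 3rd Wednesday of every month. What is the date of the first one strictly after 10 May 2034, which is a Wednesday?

17 May 2034

May 2034 starts on a Monday; its first Wednesday is the 3rd, so the 3rd Wednesday is the 17th — 17 May 2034.
17 May 2034 is after 10 May 2034, so that is the next one.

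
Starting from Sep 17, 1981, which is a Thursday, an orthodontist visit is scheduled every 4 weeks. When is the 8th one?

The 8th occurrence is 7 intervals after the first: 7 × 28 = 196 days after Sep 17, 1981.
Sep has 30 days — 13 days to the end of Sep leaves 183.
Oct has 31 days (152 left).
Nov has 30 days (122 left).
Dec has 31 days (91 left).
Jan has 31 days (60 left).
Feb has 28 days (32 left).
Mar has 31 days (1 left).
1 day into Apr → Apr 1, 1982.

Apr 1, 1982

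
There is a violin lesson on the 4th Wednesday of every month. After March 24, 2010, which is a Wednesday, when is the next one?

April 28, 2010

March 2010 starts on a Monday; its first Wednesday is the 3rd, so the 4th Wednesday is the 24th — March 24, 2010.
That is not after March 24, 2010, so look at April 2010.
April 2010 starts on a Thursday; its first Wednesday is the 7th, so the 4th Wednesday is the 28th — April 28, 2010.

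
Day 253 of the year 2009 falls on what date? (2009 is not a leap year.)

Sep 10, 2009

Jan has 31 days (253 − 31 = 222 remain).
Feb has 28 days (222 − 28 = 194 remain).
Mar has 31 days (194 − 31 = 163 remain).
Apr has 30 days (163 − 30 = 133 remain).
May has 31 days (133 − 31 = 102 remain).
Jun has 30 days (102 − 30 = 72 remain).
Jul has 31 days (72 − 31 = 41 remain).
Aug has 31 days (41 − 31 = 10 remain).
10 into Sep → Sep 10.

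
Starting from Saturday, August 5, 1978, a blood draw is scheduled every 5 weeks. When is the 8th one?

April 7, 1979

The 8th occurrence is 7 intervals after the first: 7 × 35 = 245 days after August 5, 1978.
August has 31 days — 26 days to the end of August leaves 219.
September has 30 days (189 left).
October has 31 days (158 left).
November has 30 days (128 left).
December has 31 days (97 left).
January has 31 days (66 left).
February has 28 days (38 left).
March has 31 days (7 left).
7 days into April → April 7, 1979.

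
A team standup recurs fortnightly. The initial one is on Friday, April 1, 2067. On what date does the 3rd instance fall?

April 29, 2067

The 3rd occurrence is 2 intervals after the first: 2 × 14 = 28 days after April 1, 2067.
28 days later is April 29, 2067.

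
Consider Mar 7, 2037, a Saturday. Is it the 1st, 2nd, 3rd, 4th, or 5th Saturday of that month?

1st

Day 7 falls in week ⌈7/7⌉ of the month.
Days 1–7 hold the 1st Saturday, 8–14 the 2nd, 15–21 the 3rd, 22–28 the 4th, 29–31 the 5th.
7 is in the range for the 1st.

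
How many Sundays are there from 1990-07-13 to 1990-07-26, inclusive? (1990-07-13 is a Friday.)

2

1990-07-13 is a Friday; the first Sunday on or after it is 1990-07-15 (2 days later).
From 1990-07-15 to 1990-07-26 is 26 − 15 = 11 days.
11 ÷ 7 = 1 full weeks with remainder 4, so 1 more Sundays after the first → 2.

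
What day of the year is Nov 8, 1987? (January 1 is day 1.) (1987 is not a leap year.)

Days in months before Nov: 31 + 28 + 31 + 30 + 31 + 30 + 31 + 31 + 30 + 31 = 304.
Plus 8 days into Nov → day 312.

312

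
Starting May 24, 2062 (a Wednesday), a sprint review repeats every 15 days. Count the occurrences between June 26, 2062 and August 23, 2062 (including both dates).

Occurrences land 15·i days after May 24, 2062 for i = 0, 1, 2, …
June 26, 2062 is 33 days after the start; 33 ÷ 15 = 2 remainder 3; since the remainder is 3, round up to i = 3. First occurrence in the window: #4 on July 8, 2062 (3×15 = 45 days in).
August 23, 2062 is 91 days after the start; 91 ÷ 15 = 6 remainder 1. Last occurrence in the window: #7 on August 22, 2062.
Occurrences #4 through #7: 4 in total.

4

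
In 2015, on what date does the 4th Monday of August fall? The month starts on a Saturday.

August 2015 begins on a Saturday, so the first Monday is August 3 (2 days later).
The 4th Monday is 3 weeks later: 3 + 21 = 24.

August 24, 2015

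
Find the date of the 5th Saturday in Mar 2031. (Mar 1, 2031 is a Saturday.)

Mar 2031 begins on a Saturday, so the first Saturday is Mar 1.
The 5th Saturday is 4 weeks later: 1 + 28 = 29.

Mar 29, 2031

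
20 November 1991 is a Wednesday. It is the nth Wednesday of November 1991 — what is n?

Day 20 falls in week ⌈20/7⌉ of the month.
Days 1–7 hold the 1st Wednesday, 8–14 the 2nd, 15–21 the 3rd, 22–28 the 4th, 29–31 the 5th.
20 is in the range for the 3rd.

3rd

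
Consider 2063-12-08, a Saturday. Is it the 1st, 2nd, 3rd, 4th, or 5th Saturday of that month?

Day 8 falls in week ⌈8/7⌉ of the month.
Days 1–7 hold the 1st Saturday, 8–14 the 2nd, 15–21 the 3rd, 22–28 the 4th, 29–31 the 5th.
8 is in the range for the 2nd.

2nd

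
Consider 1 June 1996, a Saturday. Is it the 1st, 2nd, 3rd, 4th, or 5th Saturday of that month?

1st

Day 1 falls in week ⌈1/7⌉ of the month.
Days 1–7 hold the 1st Saturday, 8–14 the 2nd, 15–21 the 3rd, 22–28 the 4th, 29–31 the 5th.
1 is in the range for the 1st.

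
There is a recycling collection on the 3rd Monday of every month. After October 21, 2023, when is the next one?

November 20, 2023

October 2023 starts on a Sunday; its first Monday is the 2nd, so the 3rd Monday is the 16th — October 16, 2023.
That is not after October 21, 2023, so look at November 2023.
November 2023 starts on a Wednesday; its first Monday is the 6th, so the 3rd Monday is the 20th — November 20, 2023.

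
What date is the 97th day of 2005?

January has 31 days (97 − 31 = 66 remain).
February has 28 days (66 − 28 = 38 remain).
March has 31 days (38 − 31 = 7 remain).
7 into April → April 7.

7 April 2005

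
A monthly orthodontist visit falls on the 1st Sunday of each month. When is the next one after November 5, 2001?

November 2001 starts on a Thursday, so its 1st Sunday is November 4, 2001 (3 days in).
That is not after November 5, 2001, so look at December 2001.
December 2001 starts on a Saturday, so its 1st Sunday is December 2, 2001 (1 day in).

December 2, 2001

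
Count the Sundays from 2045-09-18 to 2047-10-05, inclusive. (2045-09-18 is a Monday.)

106

2045-09-18 is a Monday; the first Sunday on or after it is 2045-09-24 (6 days later).
From 2045-09-24 to 2047-10-05: 98 + 365 + 278 = 741 days (rest of 2045, 2046, to 2047-10-05 in 2047).
741 ÷ 7 = 105 full weeks with remainder 6, so 105 more Sundays after the first → 106.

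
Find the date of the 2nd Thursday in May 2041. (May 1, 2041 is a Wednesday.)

May 2041 begins on a Wednesday, so the first Thursday is May 2 (1 day later).
The 2nd Thursday is 1 weeks later: 2 + 7 = 9.

May 9, 2041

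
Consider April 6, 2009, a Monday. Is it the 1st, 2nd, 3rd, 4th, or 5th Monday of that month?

1st

Day 6 falls in week ⌈6/7⌉ of the month.
Days 1–7 hold the 1st Monday, 8–14 the 2nd, 15–21 the 3rd, 22–28 the 4th, 29–31 the 5th.
6 is in the range for the 1st.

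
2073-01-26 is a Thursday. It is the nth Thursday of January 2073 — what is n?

4th

Day 26 falls in week ⌈26/7⌉ of the month.
Days 1–7 hold the 1st Thursday, 8–14 the 2nd, 15–21 the 3rd, 22–28 the 4th, 29–31 the 5th.
26 is in the range for the 4th.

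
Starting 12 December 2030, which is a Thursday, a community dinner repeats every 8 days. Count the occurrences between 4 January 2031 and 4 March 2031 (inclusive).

Occurrences land 8·i days after 12 December 2030 for i = 0, 1, 2, …
4 January 2031 is 23 days after the start; 23 ÷ 8 = 2 remainder 7; since the remainder is 7, round up to i = 3. First occurrence in the window: #4 on 5 January 2031 (3×8 = 24 days in).
4 March 2031 is 82 days after the start; 82 ÷ 8 = 10 remainder 2. Last occurrence in the window: #11 on 2 March 2031.
Occurrences #4 through #11: 8 in total.

8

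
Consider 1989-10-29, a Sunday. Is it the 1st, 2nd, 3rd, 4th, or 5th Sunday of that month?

5th

Day 29 falls in week ⌈29/7⌉ of the month.
Days 1–7 hold the 1st Sunday, 8–14 the 2nd, 15–21 the 3rd, 22–28 the 4th, 29–31 the 5th.
29 is in the range for the 5th.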